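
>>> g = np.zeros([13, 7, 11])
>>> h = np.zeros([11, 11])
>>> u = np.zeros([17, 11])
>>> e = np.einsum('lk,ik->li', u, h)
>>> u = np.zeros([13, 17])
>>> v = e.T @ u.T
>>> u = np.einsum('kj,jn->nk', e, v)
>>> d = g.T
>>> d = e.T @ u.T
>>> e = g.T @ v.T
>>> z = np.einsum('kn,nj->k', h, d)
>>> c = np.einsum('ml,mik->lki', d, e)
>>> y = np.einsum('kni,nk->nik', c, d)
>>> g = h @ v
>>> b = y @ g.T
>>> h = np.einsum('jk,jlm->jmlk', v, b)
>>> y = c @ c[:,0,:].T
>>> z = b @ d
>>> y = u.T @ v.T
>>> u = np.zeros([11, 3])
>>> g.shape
(11, 13)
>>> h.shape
(11, 11, 7, 13)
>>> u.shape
(11, 3)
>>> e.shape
(11, 7, 11)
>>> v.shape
(11, 13)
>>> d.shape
(11, 13)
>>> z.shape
(11, 7, 13)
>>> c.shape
(13, 11, 7)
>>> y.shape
(17, 11)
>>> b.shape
(11, 7, 11)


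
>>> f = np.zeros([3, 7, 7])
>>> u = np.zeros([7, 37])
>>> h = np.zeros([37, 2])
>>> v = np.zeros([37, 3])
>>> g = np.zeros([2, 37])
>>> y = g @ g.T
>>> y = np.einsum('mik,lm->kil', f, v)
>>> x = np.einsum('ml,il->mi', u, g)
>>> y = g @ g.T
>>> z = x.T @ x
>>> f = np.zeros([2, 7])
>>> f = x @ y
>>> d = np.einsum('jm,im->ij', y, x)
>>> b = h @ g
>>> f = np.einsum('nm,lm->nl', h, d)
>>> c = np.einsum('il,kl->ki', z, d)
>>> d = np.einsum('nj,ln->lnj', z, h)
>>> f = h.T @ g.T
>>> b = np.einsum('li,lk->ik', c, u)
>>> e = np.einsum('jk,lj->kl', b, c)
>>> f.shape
(2, 2)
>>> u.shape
(7, 37)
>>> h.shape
(37, 2)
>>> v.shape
(37, 3)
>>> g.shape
(2, 37)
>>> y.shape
(2, 2)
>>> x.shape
(7, 2)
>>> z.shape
(2, 2)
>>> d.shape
(37, 2, 2)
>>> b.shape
(2, 37)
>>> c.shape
(7, 2)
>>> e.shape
(37, 7)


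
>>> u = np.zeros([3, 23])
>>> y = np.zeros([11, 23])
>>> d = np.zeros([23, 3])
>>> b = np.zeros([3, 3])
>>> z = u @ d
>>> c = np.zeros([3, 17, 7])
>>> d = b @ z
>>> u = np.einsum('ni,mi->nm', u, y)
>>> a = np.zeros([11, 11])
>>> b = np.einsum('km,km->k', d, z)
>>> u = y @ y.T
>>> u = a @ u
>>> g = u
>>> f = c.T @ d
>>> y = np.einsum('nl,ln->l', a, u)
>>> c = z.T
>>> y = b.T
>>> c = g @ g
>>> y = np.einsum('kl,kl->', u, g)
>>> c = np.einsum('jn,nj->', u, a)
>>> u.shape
(11, 11)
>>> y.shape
()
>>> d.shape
(3, 3)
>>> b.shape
(3,)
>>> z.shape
(3, 3)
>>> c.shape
()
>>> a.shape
(11, 11)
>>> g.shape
(11, 11)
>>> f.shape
(7, 17, 3)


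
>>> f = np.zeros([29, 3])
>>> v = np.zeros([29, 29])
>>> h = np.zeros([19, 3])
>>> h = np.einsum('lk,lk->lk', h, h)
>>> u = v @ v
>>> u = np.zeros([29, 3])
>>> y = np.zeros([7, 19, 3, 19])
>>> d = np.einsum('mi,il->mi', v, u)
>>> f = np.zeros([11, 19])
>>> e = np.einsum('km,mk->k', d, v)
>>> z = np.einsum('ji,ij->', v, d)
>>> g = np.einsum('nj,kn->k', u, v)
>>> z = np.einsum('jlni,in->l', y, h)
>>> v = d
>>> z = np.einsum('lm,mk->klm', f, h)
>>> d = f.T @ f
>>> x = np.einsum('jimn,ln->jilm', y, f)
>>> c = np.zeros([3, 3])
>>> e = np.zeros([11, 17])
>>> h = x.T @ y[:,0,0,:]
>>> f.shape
(11, 19)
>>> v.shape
(29, 29)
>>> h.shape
(3, 11, 19, 19)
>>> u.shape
(29, 3)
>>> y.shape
(7, 19, 3, 19)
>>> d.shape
(19, 19)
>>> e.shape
(11, 17)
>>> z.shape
(3, 11, 19)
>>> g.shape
(29,)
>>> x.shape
(7, 19, 11, 3)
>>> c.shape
(3, 3)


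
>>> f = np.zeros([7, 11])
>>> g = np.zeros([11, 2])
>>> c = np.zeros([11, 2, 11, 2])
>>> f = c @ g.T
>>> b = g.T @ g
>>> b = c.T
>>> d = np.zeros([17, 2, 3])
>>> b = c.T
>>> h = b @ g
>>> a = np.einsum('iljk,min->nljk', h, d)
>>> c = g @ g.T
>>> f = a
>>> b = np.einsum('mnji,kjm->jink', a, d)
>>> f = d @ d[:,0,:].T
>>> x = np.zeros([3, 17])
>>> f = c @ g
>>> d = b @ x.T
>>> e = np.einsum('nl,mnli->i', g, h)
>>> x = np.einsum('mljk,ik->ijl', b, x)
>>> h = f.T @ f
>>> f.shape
(11, 2)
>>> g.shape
(11, 2)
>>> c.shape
(11, 11)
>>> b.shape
(2, 2, 11, 17)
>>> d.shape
(2, 2, 11, 3)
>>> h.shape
(2, 2)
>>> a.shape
(3, 11, 2, 2)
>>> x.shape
(3, 11, 2)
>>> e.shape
(2,)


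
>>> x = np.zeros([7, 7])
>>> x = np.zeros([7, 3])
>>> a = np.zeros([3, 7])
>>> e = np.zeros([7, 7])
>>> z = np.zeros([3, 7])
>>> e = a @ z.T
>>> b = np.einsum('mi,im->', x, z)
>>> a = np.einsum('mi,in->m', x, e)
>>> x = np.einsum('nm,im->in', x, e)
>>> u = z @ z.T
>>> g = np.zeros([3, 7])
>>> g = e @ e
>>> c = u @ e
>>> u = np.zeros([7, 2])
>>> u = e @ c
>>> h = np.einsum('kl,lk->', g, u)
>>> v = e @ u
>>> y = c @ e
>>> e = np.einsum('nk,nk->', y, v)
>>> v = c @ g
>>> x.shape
(3, 7)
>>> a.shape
(7,)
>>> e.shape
()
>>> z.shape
(3, 7)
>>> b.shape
()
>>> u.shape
(3, 3)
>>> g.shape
(3, 3)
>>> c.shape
(3, 3)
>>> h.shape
()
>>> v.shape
(3, 3)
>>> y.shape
(3, 3)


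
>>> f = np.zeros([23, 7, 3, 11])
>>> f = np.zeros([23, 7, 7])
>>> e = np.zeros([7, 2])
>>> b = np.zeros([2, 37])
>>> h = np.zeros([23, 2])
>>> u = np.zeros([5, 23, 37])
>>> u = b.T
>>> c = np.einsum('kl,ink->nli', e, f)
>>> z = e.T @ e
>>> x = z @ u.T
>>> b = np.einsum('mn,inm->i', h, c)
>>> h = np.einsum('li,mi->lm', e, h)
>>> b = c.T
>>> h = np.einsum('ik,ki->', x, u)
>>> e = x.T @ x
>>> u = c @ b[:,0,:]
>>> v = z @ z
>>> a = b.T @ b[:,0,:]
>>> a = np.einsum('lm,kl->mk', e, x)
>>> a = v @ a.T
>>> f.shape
(23, 7, 7)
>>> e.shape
(37, 37)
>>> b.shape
(23, 2, 7)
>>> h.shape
()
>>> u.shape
(7, 2, 7)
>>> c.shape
(7, 2, 23)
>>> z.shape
(2, 2)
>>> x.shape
(2, 37)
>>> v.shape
(2, 2)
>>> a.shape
(2, 37)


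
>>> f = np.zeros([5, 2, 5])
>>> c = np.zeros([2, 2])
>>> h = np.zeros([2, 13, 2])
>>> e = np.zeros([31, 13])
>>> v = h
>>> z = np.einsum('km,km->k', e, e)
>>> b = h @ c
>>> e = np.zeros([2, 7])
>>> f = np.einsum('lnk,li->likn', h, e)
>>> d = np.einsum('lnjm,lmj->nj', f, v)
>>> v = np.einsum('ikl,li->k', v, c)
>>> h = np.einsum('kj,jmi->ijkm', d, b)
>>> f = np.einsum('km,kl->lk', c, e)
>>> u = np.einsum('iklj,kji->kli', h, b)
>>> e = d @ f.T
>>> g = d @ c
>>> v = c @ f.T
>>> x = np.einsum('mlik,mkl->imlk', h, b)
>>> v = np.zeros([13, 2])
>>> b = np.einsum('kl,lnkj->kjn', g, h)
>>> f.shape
(7, 2)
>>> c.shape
(2, 2)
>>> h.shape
(2, 2, 7, 13)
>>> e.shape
(7, 7)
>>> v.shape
(13, 2)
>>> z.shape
(31,)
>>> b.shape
(7, 13, 2)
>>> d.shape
(7, 2)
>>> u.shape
(2, 7, 2)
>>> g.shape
(7, 2)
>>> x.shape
(7, 2, 2, 13)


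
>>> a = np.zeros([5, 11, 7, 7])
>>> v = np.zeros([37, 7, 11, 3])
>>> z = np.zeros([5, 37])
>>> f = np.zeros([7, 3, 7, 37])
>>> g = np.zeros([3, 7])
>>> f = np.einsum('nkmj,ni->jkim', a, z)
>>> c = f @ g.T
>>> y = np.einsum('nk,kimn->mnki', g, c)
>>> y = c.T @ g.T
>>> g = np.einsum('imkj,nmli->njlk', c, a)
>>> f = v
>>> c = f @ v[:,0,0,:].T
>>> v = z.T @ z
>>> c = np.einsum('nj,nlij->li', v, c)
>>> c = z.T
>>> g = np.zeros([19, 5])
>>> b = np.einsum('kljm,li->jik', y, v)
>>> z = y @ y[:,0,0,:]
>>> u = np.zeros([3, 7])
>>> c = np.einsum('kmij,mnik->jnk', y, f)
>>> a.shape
(5, 11, 7, 7)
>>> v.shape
(37, 37)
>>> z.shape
(3, 37, 11, 3)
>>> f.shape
(37, 7, 11, 3)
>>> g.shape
(19, 5)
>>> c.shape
(3, 7, 3)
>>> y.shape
(3, 37, 11, 3)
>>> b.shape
(11, 37, 3)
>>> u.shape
(3, 7)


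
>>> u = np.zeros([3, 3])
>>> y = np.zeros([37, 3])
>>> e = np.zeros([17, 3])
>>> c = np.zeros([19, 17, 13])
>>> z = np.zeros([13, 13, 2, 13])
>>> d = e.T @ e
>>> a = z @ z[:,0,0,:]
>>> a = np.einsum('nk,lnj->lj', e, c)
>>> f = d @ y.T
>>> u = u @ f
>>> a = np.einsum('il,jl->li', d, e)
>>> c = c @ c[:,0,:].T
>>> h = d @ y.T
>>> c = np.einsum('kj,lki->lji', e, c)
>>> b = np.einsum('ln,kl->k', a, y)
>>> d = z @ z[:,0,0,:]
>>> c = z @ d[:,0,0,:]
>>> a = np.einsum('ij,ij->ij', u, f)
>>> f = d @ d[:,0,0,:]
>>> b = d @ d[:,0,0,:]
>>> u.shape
(3, 37)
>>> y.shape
(37, 3)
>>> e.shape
(17, 3)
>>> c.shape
(13, 13, 2, 13)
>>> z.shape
(13, 13, 2, 13)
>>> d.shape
(13, 13, 2, 13)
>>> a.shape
(3, 37)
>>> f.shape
(13, 13, 2, 13)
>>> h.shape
(3, 37)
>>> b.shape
(13, 13, 2, 13)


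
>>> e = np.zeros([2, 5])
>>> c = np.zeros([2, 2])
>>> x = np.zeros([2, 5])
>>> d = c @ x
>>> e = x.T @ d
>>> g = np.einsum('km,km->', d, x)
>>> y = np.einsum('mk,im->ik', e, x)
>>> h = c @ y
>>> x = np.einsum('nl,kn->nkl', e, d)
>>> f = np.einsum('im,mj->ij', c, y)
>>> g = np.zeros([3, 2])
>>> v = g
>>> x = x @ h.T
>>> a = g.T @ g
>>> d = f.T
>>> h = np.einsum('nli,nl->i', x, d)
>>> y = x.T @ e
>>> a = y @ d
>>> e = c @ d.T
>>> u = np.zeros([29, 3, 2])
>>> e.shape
(2, 5)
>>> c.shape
(2, 2)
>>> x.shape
(5, 2, 2)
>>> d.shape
(5, 2)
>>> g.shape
(3, 2)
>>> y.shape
(2, 2, 5)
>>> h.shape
(2,)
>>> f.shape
(2, 5)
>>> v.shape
(3, 2)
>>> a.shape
(2, 2, 2)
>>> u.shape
(29, 3, 2)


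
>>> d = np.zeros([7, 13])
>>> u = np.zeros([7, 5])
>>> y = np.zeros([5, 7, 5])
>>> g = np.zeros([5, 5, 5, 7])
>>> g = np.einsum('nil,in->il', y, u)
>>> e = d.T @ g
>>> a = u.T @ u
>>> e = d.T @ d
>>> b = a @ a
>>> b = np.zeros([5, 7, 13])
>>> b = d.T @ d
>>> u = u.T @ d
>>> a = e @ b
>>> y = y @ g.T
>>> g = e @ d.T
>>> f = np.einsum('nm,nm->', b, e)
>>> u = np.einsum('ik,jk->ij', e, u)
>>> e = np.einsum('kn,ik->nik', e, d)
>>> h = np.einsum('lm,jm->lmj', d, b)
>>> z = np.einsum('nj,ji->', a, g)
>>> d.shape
(7, 13)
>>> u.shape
(13, 5)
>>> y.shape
(5, 7, 7)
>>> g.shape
(13, 7)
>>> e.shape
(13, 7, 13)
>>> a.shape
(13, 13)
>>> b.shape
(13, 13)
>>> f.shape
()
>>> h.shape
(7, 13, 13)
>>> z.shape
()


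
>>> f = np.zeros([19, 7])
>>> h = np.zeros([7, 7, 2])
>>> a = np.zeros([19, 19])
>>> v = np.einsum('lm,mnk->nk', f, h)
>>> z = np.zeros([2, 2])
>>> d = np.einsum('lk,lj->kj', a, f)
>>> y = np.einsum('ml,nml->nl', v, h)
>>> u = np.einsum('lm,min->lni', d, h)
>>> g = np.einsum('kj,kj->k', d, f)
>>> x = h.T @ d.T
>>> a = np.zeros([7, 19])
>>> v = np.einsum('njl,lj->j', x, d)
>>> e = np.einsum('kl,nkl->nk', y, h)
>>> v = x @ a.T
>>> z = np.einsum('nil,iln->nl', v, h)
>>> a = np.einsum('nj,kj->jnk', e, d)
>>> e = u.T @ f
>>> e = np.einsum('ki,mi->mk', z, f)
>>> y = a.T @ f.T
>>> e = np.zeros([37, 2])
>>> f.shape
(19, 7)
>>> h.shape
(7, 7, 2)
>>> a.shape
(7, 7, 19)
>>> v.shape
(2, 7, 7)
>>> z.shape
(2, 7)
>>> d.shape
(19, 7)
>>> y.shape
(19, 7, 19)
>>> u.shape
(19, 2, 7)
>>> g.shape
(19,)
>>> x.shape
(2, 7, 19)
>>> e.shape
(37, 2)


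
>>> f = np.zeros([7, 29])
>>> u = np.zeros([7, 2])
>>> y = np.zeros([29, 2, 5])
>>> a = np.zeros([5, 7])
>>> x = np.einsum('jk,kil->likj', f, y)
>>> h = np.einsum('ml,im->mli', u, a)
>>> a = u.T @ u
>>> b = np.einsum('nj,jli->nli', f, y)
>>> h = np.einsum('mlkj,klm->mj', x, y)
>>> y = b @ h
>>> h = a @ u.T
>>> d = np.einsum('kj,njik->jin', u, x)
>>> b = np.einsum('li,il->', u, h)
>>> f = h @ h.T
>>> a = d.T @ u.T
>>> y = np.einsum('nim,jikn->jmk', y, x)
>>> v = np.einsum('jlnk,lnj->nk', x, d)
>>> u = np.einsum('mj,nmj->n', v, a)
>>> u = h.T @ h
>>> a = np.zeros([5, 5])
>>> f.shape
(2, 2)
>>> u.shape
(7, 7)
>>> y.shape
(5, 7, 29)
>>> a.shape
(5, 5)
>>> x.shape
(5, 2, 29, 7)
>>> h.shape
(2, 7)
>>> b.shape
()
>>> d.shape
(2, 29, 5)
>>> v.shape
(29, 7)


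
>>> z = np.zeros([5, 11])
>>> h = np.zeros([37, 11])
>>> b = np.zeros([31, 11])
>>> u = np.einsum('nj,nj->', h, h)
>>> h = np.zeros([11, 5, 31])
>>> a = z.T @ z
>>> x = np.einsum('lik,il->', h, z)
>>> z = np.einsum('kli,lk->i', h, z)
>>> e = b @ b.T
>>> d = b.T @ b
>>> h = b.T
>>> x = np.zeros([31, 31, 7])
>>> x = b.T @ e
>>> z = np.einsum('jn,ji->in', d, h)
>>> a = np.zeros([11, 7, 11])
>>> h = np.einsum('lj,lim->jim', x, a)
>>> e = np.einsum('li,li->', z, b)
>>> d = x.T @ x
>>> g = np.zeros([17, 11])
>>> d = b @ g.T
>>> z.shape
(31, 11)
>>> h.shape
(31, 7, 11)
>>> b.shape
(31, 11)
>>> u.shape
()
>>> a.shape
(11, 7, 11)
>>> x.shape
(11, 31)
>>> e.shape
()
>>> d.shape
(31, 17)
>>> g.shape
(17, 11)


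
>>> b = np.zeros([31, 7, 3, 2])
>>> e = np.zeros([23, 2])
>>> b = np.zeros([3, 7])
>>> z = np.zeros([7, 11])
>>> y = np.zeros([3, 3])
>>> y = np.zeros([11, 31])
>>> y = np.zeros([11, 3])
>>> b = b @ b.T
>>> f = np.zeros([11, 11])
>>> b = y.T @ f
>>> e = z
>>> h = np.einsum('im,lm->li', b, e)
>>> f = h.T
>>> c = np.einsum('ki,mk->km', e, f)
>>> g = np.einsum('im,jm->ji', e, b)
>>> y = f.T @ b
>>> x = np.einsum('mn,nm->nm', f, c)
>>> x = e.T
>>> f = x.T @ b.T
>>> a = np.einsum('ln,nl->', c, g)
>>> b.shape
(3, 11)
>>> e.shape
(7, 11)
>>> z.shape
(7, 11)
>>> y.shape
(7, 11)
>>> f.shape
(7, 3)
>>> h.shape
(7, 3)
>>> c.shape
(7, 3)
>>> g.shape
(3, 7)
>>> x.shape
(11, 7)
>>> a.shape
()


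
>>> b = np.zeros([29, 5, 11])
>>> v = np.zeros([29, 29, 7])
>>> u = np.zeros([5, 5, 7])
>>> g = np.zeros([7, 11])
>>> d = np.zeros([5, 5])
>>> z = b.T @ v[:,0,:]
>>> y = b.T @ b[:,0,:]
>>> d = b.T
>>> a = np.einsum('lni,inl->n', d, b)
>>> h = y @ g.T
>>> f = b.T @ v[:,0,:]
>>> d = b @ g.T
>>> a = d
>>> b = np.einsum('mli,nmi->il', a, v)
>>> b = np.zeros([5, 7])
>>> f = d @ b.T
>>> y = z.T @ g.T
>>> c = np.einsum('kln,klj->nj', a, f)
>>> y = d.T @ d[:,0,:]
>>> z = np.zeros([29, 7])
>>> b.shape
(5, 7)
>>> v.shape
(29, 29, 7)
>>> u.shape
(5, 5, 7)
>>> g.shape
(7, 11)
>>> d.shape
(29, 5, 7)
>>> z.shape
(29, 7)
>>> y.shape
(7, 5, 7)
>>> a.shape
(29, 5, 7)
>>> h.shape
(11, 5, 7)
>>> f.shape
(29, 5, 5)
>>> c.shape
(7, 5)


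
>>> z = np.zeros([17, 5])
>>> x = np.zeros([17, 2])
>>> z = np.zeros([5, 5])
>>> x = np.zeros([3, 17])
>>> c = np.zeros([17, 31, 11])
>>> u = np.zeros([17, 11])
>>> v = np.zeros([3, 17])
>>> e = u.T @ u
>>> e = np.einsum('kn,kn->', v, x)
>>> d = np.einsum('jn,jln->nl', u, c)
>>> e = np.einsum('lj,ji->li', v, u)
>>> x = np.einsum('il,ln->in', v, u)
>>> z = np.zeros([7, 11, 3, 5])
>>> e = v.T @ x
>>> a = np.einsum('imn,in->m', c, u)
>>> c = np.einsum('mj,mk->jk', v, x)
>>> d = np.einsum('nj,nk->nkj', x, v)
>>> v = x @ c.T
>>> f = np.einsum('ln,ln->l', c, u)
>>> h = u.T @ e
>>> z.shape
(7, 11, 3, 5)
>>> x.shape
(3, 11)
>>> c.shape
(17, 11)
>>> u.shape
(17, 11)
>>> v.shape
(3, 17)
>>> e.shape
(17, 11)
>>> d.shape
(3, 17, 11)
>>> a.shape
(31,)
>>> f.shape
(17,)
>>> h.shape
(11, 11)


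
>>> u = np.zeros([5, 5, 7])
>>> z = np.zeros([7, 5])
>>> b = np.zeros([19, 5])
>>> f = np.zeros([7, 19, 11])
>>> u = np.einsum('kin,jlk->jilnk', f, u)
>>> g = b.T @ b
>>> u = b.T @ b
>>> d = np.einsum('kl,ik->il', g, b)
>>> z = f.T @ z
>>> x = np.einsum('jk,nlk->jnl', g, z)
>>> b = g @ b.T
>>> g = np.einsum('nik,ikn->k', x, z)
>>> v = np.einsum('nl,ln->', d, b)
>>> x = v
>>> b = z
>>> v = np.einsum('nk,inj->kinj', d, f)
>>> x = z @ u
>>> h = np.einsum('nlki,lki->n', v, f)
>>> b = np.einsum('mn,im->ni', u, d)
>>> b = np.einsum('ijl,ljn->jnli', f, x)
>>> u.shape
(5, 5)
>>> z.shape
(11, 19, 5)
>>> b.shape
(19, 5, 11, 7)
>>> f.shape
(7, 19, 11)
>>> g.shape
(19,)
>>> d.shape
(19, 5)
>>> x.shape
(11, 19, 5)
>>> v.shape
(5, 7, 19, 11)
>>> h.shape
(5,)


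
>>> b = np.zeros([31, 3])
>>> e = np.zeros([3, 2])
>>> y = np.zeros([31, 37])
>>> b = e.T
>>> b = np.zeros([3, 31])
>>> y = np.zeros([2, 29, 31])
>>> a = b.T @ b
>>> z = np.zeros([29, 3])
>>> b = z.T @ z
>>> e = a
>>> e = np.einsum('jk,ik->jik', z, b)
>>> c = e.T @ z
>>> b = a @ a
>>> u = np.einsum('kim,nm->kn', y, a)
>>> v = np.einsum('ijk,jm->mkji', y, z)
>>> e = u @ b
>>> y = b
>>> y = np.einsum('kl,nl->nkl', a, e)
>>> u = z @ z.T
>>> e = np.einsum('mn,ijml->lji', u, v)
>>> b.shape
(31, 31)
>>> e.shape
(2, 31, 3)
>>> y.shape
(2, 31, 31)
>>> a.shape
(31, 31)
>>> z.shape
(29, 3)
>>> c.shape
(3, 3, 3)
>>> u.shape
(29, 29)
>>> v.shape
(3, 31, 29, 2)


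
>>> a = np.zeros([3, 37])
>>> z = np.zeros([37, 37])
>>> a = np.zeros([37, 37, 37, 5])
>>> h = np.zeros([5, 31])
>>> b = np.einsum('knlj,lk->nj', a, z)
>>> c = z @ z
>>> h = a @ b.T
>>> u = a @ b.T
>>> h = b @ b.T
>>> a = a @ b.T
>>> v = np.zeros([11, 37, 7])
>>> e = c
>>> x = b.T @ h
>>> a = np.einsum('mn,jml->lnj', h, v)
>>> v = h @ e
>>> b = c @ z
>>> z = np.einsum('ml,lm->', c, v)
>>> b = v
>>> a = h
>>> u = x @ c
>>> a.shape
(37, 37)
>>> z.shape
()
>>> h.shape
(37, 37)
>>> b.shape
(37, 37)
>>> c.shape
(37, 37)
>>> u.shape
(5, 37)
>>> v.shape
(37, 37)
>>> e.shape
(37, 37)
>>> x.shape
(5, 37)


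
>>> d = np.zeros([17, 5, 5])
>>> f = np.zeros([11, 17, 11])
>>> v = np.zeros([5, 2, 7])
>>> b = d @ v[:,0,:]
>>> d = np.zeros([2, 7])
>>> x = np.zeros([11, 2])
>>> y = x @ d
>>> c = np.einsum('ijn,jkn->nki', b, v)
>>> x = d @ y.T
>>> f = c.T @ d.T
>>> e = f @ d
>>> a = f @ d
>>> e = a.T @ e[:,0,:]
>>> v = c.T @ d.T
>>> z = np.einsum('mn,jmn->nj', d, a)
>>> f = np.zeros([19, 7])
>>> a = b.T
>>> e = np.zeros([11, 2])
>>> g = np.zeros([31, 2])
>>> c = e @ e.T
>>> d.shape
(2, 7)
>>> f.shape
(19, 7)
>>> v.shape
(17, 2, 2)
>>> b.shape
(17, 5, 7)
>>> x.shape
(2, 11)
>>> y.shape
(11, 7)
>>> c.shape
(11, 11)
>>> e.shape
(11, 2)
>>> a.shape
(7, 5, 17)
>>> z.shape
(7, 17)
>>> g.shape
(31, 2)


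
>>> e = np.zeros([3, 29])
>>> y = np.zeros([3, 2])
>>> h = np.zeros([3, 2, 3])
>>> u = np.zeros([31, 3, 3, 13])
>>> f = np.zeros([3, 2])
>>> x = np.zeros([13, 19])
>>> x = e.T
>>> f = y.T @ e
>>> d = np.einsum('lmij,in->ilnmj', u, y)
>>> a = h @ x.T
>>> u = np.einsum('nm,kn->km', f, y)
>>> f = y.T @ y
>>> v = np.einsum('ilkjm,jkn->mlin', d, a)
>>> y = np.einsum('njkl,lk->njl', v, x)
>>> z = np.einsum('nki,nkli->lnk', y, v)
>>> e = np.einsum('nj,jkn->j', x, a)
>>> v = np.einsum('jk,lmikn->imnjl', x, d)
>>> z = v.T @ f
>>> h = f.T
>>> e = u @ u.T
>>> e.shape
(3, 3)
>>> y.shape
(13, 31, 29)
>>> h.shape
(2, 2)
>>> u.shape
(3, 29)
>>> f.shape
(2, 2)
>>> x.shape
(29, 3)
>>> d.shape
(3, 31, 2, 3, 13)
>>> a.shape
(3, 2, 29)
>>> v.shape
(2, 31, 13, 29, 3)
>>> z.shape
(3, 29, 13, 31, 2)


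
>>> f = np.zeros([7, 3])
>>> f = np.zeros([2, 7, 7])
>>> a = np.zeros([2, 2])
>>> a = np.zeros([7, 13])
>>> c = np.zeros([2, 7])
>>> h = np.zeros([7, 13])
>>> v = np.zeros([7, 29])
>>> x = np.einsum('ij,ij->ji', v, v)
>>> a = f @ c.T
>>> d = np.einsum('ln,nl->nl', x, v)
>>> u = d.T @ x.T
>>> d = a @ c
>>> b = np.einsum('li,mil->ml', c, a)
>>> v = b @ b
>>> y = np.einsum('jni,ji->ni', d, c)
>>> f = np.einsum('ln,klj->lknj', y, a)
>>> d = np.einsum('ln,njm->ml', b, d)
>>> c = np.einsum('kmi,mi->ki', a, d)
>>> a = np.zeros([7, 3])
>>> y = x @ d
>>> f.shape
(7, 2, 7, 2)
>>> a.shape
(7, 3)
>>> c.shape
(2, 2)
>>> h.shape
(7, 13)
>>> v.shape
(2, 2)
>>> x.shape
(29, 7)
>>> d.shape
(7, 2)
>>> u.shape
(29, 29)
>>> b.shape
(2, 2)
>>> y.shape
(29, 2)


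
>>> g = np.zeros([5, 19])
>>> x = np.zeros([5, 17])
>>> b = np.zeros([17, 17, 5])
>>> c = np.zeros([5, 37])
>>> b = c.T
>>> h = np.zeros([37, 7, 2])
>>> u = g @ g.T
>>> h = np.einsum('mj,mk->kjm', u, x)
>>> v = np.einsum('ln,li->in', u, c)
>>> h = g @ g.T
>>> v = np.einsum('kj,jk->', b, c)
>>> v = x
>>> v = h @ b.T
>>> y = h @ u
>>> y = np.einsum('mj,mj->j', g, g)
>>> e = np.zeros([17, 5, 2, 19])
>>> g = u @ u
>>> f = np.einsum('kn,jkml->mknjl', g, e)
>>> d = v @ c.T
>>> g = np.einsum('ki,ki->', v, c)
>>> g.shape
()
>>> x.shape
(5, 17)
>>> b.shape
(37, 5)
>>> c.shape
(5, 37)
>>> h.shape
(5, 5)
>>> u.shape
(5, 5)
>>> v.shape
(5, 37)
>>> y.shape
(19,)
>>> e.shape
(17, 5, 2, 19)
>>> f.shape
(2, 5, 5, 17, 19)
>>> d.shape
(5, 5)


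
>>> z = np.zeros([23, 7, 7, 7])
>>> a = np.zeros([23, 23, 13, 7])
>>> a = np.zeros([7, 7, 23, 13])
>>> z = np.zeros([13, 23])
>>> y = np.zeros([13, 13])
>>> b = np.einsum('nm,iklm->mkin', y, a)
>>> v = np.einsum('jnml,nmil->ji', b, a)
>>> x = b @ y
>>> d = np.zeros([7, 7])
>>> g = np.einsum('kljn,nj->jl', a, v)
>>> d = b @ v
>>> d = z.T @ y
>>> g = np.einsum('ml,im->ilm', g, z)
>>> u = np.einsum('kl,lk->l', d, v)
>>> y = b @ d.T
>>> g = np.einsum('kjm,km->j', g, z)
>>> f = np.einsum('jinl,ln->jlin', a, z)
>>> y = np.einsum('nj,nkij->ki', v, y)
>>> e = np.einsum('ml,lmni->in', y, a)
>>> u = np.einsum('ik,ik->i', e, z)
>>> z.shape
(13, 23)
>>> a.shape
(7, 7, 23, 13)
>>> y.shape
(7, 7)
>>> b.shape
(13, 7, 7, 13)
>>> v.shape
(13, 23)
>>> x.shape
(13, 7, 7, 13)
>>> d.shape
(23, 13)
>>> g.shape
(7,)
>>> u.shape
(13,)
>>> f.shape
(7, 13, 7, 23)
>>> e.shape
(13, 23)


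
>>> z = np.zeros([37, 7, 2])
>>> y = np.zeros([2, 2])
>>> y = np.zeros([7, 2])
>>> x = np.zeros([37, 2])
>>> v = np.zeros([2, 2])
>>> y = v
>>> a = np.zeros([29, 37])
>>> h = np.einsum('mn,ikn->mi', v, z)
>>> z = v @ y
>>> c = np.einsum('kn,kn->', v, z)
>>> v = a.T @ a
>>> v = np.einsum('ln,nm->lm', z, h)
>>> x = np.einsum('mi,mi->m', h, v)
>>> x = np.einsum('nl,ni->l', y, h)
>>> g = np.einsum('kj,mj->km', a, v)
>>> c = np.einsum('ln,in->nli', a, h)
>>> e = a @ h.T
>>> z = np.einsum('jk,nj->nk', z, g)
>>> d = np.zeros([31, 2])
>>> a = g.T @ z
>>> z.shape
(29, 2)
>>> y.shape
(2, 2)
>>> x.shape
(2,)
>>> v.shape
(2, 37)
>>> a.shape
(2, 2)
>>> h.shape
(2, 37)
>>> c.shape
(37, 29, 2)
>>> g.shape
(29, 2)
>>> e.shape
(29, 2)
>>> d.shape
(31, 2)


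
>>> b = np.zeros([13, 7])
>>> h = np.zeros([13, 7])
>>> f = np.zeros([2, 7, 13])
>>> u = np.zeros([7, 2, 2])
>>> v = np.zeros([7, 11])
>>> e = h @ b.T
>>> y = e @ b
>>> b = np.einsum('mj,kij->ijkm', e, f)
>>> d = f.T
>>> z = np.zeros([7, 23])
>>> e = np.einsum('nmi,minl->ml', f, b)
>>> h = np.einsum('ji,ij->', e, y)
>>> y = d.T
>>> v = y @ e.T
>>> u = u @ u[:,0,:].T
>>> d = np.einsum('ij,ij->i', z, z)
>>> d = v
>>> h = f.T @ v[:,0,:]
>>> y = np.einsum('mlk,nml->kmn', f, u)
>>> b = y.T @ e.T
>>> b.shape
(7, 2, 7)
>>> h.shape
(13, 7, 7)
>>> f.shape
(2, 7, 13)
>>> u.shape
(7, 2, 7)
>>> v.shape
(2, 7, 7)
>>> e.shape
(7, 13)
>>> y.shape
(13, 2, 7)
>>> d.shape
(2, 7, 7)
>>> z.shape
(7, 23)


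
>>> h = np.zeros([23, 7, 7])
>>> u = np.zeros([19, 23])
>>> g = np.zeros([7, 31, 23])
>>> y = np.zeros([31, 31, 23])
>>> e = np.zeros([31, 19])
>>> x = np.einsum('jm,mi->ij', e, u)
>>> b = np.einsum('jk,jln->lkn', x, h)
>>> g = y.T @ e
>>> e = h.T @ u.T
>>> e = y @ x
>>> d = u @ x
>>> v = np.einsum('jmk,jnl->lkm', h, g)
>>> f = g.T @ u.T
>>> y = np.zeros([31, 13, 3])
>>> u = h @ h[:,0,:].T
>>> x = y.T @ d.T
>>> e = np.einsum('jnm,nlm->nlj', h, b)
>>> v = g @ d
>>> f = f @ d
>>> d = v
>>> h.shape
(23, 7, 7)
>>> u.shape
(23, 7, 23)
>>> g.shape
(23, 31, 19)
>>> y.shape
(31, 13, 3)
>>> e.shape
(7, 31, 23)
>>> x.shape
(3, 13, 19)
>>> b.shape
(7, 31, 7)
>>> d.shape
(23, 31, 31)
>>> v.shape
(23, 31, 31)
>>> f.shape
(19, 31, 31)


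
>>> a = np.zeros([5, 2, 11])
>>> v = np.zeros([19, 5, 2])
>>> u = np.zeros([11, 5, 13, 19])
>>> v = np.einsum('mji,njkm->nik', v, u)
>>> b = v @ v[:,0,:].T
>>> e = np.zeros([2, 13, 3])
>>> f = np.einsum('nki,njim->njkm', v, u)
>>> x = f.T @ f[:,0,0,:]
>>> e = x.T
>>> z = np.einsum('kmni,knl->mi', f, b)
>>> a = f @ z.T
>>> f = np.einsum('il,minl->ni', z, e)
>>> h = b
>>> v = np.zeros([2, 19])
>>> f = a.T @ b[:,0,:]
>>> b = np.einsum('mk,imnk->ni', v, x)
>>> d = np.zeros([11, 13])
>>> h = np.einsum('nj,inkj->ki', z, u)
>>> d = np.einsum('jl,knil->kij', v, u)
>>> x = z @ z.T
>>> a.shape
(11, 5, 2, 5)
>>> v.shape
(2, 19)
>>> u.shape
(11, 5, 13, 19)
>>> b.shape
(5, 19)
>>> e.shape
(19, 5, 2, 19)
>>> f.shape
(5, 2, 5, 11)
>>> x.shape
(5, 5)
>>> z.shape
(5, 19)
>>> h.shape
(13, 11)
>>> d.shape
(11, 13, 2)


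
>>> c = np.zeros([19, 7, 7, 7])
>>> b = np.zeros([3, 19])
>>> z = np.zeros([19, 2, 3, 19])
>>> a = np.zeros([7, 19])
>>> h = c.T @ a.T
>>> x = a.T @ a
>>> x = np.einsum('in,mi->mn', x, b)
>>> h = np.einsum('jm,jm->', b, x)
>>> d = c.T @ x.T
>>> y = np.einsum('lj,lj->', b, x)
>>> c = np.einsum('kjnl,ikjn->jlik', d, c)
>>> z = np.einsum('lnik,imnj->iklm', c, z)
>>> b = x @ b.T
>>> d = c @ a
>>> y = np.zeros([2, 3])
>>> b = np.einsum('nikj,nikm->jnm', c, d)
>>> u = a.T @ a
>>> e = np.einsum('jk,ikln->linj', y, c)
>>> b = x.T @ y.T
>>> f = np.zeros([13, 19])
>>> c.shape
(7, 3, 19, 7)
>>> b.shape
(19, 2)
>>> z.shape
(19, 7, 7, 2)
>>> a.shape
(7, 19)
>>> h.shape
()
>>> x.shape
(3, 19)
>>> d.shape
(7, 3, 19, 19)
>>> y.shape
(2, 3)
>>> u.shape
(19, 19)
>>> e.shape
(19, 7, 7, 2)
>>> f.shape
(13, 19)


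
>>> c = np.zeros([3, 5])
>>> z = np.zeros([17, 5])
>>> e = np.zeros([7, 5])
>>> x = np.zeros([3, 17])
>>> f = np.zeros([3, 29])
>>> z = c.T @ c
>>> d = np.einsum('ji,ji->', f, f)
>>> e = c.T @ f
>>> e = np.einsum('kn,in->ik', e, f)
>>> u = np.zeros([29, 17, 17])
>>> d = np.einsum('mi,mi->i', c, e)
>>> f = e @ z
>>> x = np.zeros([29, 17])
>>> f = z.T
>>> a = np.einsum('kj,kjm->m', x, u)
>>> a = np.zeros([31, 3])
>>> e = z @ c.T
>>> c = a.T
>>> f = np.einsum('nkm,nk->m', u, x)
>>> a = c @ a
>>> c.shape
(3, 31)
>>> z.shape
(5, 5)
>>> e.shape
(5, 3)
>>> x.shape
(29, 17)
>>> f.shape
(17,)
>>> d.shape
(5,)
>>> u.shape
(29, 17, 17)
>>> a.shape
(3, 3)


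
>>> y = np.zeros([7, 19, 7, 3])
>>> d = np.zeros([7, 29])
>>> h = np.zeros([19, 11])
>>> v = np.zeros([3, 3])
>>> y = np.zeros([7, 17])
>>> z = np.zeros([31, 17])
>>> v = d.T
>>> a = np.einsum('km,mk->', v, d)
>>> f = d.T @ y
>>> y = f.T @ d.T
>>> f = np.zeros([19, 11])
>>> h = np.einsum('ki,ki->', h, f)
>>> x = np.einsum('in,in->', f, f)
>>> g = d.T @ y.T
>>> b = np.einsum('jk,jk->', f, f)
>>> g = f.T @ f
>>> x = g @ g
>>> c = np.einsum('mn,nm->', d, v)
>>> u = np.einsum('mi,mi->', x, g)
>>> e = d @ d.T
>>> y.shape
(17, 7)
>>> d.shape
(7, 29)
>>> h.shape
()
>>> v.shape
(29, 7)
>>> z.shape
(31, 17)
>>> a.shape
()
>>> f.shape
(19, 11)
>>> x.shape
(11, 11)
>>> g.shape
(11, 11)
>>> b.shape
()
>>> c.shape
()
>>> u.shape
()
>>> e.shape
(7, 7)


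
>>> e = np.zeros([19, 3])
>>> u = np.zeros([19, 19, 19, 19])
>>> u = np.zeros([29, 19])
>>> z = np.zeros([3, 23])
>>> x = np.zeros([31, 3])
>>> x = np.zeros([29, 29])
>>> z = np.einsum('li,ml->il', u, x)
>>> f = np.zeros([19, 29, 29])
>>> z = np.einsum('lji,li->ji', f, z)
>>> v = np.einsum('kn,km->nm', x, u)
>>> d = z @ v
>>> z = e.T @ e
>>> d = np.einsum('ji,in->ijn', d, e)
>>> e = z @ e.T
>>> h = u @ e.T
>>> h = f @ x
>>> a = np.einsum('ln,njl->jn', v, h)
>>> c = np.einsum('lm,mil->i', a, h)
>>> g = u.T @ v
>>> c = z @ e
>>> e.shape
(3, 19)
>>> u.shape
(29, 19)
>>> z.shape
(3, 3)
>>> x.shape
(29, 29)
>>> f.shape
(19, 29, 29)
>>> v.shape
(29, 19)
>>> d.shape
(19, 29, 3)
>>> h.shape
(19, 29, 29)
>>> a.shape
(29, 19)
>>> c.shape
(3, 19)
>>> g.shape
(19, 19)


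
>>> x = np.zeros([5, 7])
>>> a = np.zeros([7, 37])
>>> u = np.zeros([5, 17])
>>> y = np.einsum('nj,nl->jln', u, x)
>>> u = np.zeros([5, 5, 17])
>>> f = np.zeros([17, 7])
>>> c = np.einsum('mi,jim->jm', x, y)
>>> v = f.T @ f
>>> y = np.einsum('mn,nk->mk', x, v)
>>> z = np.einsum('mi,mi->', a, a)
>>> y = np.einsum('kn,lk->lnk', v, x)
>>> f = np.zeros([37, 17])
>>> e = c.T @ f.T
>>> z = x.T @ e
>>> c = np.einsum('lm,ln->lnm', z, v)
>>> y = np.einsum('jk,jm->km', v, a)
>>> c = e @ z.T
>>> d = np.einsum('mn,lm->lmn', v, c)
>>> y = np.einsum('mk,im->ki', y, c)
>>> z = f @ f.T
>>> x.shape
(5, 7)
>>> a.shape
(7, 37)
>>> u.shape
(5, 5, 17)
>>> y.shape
(37, 5)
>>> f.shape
(37, 17)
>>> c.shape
(5, 7)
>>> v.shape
(7, 7)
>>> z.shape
(37, 37)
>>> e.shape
(5, 37)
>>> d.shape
(5, 7, 7)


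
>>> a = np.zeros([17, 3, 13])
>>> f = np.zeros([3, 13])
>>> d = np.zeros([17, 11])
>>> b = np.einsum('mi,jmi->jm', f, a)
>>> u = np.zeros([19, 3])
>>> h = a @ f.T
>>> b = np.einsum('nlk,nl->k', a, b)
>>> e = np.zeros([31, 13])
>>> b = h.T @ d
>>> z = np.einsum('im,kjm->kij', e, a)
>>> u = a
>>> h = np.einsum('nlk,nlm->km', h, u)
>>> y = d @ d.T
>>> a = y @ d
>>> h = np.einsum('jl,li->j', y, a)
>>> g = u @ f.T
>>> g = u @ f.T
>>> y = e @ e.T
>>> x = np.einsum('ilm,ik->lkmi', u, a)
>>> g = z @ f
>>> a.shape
(17, 11)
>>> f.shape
(3, 13)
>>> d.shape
(17, 11)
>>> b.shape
(3, 3, 11)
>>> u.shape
(17, 3, 13)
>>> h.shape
(17,)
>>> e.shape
(31, 13)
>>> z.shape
(17, 31, 3)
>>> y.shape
(31, 31)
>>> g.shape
(17, 31, 13)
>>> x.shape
(3, 11, 13, 17)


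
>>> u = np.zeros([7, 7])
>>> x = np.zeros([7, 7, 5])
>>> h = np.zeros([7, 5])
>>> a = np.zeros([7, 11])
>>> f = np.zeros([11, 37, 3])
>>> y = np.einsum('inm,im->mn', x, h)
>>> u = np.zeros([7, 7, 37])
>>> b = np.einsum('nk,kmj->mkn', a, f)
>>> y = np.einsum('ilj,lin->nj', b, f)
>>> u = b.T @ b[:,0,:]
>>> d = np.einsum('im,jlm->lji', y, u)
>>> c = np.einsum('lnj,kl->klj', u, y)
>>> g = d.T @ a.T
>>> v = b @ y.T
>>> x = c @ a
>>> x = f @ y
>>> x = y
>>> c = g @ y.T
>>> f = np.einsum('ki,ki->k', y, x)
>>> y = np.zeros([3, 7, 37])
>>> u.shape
(7, 11, 7)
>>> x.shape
(3, 7)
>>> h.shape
(7, 5)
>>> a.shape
(7, 11)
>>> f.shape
(3,)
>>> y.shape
(3, 7, 37)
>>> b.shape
(37, 11, 7)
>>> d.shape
(11, 7, 3)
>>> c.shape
(3, 7, 3)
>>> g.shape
(3, 7, 7)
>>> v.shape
(37, 11, 3)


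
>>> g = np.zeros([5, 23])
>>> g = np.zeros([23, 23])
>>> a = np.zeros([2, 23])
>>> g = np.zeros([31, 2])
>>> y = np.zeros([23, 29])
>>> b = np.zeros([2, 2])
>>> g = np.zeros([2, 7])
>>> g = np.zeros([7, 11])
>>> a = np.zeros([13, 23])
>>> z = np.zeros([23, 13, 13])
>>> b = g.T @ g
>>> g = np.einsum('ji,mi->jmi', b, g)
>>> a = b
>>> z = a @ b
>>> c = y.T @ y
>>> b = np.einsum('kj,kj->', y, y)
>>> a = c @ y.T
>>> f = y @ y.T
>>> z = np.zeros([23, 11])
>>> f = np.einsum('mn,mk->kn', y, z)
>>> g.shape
(11, 7, 11)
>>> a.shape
(29, 23)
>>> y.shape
(23, 29)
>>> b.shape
()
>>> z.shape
(23, 11)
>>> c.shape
(29, 29)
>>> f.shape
(11, 29)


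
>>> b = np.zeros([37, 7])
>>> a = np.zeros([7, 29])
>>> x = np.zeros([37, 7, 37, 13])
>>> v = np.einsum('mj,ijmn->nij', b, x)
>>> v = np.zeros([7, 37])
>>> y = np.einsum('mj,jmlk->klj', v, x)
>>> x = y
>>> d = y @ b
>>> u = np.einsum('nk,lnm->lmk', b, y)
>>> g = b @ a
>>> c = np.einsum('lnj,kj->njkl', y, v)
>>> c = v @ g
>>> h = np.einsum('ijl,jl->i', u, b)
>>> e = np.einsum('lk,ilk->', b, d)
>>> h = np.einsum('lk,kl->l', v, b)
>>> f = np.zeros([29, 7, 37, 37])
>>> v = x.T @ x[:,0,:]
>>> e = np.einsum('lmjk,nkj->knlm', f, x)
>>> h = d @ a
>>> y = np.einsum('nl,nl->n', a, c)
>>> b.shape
(37, 7)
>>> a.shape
(7, 29)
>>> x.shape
(13, 37, 37)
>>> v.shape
(37, 37, 37)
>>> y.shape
(7,)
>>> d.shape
(13, 37, 7)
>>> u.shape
(13, 37, 7)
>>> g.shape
(37, 29)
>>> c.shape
(7, 29)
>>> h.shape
(13, 37, 29)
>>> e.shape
(37, 13, 29, 7)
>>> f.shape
(29, 7, 37, 37)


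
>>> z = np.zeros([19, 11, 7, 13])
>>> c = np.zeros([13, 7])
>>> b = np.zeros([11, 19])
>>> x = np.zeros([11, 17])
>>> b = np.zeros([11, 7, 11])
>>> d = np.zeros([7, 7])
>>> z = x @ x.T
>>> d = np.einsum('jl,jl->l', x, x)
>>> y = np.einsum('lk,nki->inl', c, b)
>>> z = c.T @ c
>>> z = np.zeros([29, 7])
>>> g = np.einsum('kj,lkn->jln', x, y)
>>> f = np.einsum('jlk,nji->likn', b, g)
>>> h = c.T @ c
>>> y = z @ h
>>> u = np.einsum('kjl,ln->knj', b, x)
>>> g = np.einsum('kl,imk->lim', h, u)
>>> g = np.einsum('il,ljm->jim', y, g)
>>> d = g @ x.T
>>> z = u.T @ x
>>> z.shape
(7, 17, 17)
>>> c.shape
(13, 7)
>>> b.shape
(11, 7, 11)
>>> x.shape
(11, 17)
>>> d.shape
(11, 29, 11)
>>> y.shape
(29, 7)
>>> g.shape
(11, 29, 17)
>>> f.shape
(7, 13, 11, 17)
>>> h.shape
(7, 7)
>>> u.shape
(11, 17, 7)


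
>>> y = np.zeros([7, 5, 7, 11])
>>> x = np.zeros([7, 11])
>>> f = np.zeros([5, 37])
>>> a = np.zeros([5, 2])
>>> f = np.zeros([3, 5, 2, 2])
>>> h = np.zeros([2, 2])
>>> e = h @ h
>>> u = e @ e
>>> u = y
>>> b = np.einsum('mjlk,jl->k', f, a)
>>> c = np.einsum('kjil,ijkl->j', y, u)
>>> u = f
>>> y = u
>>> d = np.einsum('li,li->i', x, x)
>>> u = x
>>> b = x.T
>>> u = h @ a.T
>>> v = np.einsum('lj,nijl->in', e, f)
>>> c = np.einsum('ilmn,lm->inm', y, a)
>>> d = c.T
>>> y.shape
(3, 5, 2, 2)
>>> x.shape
(7, 11)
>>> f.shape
(3, 5, 2, 2)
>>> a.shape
(5, 2)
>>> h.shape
(2, 2)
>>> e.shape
(2, 2)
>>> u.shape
(2, 5)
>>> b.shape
(11, 7)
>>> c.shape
(3, 2, 2)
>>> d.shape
(2, 2, 3)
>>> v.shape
(5, 3)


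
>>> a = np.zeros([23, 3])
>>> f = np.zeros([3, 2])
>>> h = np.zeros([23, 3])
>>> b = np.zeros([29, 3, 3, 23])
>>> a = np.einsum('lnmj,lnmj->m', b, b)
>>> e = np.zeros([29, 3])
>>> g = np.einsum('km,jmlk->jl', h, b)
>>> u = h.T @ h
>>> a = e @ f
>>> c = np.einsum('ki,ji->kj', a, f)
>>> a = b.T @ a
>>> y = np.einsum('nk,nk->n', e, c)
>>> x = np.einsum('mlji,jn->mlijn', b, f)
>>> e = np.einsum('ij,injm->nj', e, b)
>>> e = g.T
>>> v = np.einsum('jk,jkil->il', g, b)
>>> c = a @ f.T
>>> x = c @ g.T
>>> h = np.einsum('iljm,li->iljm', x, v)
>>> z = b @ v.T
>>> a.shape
(23, 3, 3, 2)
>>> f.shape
(3, 2)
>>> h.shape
(23, 3, 3, 29)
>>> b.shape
(29, 3, 3, 23)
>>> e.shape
(3, 29)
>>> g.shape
(29, 3)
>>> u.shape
(3, 3)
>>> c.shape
(23, 3, 3, 3)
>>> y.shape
(29,)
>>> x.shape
(23, 3, 3, 29)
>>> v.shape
(3, 23)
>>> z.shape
(29, 3, 3, 3)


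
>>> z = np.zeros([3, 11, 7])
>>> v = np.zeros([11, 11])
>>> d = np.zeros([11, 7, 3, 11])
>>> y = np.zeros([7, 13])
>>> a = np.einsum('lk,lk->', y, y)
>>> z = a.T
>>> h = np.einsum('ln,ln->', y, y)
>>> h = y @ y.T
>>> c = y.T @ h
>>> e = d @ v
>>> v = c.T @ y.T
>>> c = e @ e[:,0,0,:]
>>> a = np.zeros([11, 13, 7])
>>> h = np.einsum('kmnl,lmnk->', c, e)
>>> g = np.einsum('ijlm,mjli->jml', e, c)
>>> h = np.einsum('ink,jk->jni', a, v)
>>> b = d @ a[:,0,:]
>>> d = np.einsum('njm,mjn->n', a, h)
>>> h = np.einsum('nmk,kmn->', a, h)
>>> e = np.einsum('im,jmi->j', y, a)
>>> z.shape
()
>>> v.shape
(7, 7)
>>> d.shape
(11,)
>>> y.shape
(7, 13)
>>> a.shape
(11, 13, 7)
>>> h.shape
()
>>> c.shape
(11, 7, 3, 11)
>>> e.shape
(11,)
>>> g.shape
(7, 11, 3)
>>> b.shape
(11, 7, 3, 7)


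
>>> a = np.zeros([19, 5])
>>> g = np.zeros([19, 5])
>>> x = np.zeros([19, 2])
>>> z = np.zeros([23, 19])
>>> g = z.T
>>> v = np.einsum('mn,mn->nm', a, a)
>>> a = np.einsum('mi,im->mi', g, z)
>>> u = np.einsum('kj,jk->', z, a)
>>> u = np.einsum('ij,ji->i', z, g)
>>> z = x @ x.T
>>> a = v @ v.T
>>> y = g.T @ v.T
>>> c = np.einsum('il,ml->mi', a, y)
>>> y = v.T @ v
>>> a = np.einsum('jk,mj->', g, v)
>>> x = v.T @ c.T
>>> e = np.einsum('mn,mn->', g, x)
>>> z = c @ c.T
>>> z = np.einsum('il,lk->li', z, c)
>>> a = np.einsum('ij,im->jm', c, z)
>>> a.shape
(5, 23)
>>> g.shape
(19, 23)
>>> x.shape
(19, 23)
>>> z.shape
(23, 23)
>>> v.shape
(5, 19)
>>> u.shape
(23,)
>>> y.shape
(19, 19)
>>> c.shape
(23, 5)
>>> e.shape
()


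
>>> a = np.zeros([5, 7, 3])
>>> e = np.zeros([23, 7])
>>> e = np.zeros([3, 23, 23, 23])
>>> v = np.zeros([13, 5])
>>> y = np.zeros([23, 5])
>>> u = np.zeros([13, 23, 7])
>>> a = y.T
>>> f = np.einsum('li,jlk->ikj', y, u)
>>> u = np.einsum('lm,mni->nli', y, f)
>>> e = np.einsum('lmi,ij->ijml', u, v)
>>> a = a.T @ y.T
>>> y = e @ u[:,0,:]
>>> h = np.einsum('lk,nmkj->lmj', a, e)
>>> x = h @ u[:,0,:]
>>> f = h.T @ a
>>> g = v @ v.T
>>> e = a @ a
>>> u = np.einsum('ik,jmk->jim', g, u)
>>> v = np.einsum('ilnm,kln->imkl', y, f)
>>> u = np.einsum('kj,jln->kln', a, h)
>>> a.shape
(23, 23)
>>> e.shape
(23, 23)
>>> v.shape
(13, 13, 7, 5)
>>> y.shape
(13, 5, 23, 13)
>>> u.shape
(23, 5, 7)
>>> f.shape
(7, 5, 23)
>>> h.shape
(23, 5, 7)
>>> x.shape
(23, 5, 13)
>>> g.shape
(13, 13)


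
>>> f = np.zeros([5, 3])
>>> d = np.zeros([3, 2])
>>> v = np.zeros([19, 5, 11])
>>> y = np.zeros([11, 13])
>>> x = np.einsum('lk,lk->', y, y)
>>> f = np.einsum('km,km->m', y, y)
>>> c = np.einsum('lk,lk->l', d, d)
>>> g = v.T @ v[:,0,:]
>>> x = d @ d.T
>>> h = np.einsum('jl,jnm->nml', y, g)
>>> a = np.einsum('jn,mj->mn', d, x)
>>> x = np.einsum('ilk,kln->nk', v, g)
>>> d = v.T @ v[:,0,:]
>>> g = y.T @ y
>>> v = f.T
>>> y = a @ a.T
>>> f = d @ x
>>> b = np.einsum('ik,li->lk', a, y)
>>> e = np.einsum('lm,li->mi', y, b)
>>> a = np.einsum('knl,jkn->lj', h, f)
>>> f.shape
(11, 5, 11)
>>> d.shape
(11, 5, 11)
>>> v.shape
(13,)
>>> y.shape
(3, 3)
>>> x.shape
(11, 11)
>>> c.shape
(3,)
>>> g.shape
(13, 13)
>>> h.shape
(5, 11, 13)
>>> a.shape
(13, 11)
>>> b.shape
(3, 2)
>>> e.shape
(3, 2)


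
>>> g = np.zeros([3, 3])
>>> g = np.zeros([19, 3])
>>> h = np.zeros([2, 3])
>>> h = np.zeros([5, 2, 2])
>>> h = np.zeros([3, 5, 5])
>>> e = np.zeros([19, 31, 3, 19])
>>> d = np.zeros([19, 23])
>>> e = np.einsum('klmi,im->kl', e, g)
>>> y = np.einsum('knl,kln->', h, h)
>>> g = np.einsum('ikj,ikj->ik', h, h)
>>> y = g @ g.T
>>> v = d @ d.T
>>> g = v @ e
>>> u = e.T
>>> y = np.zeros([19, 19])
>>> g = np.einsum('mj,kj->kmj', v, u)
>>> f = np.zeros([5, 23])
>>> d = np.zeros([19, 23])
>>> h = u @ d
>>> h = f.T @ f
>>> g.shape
(31, 19, 19)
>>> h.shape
(23, 23)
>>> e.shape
(19, 31)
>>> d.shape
(19, 23)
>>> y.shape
(19, 19)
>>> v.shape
(19, 19)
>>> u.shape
(31, 19)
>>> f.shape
(5, 23)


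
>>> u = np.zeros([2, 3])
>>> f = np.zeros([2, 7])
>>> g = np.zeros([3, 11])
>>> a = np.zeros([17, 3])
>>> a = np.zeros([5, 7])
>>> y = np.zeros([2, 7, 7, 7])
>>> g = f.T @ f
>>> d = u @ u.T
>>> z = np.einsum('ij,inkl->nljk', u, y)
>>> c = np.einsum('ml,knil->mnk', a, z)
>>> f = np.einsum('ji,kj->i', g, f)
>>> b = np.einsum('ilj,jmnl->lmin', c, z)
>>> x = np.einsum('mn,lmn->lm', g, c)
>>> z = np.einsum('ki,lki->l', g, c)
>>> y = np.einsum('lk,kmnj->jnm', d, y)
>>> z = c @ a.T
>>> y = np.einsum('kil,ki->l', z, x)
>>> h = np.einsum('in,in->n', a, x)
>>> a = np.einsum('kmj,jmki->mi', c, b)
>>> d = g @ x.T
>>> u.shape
(2, 3)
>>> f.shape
(7,)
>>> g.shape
(7, 7)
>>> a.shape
(7, 3)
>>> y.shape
(5,)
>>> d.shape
(7, 5)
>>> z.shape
(5, 7, 5)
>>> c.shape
(5, 7, 7)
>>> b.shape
(7, 7, 5, 3)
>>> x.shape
(5, 7)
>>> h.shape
(7,)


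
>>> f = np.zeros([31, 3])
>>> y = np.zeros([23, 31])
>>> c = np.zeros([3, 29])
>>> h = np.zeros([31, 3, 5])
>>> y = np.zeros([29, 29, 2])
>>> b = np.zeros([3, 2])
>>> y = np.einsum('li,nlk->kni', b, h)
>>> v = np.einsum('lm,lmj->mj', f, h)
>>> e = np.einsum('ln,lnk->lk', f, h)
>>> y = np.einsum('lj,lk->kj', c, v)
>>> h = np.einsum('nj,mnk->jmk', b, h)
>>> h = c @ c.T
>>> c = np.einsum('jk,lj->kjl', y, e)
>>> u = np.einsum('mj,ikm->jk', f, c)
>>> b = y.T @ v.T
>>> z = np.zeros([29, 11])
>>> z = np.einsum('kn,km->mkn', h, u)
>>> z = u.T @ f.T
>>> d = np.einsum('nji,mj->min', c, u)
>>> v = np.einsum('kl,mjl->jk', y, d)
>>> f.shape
(31, 3)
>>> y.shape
(5, 29)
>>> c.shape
(29, 5, 31)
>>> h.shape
(3, 3)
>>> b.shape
(29, 3)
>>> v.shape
(31, 5)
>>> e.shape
(31, 5)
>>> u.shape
(3, 5)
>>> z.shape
(5, 31)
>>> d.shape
(3, 31, 29)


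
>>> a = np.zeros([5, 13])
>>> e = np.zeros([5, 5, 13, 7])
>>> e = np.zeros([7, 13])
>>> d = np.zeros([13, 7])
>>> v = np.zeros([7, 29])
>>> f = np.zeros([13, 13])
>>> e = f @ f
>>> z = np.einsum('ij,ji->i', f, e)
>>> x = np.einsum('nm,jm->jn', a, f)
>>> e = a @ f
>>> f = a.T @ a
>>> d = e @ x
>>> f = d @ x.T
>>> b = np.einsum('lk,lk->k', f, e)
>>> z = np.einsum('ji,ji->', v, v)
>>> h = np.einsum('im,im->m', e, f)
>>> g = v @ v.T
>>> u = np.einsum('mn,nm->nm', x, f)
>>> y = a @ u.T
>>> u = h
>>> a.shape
(5, 13)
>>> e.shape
(5, 13)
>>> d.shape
(5, 5)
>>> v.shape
(7, 29)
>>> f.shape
(5, 13)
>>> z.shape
()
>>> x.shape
(13, 5)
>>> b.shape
(13,)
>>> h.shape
(13,)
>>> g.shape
(7, 7)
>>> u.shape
(13,)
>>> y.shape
(5, 5)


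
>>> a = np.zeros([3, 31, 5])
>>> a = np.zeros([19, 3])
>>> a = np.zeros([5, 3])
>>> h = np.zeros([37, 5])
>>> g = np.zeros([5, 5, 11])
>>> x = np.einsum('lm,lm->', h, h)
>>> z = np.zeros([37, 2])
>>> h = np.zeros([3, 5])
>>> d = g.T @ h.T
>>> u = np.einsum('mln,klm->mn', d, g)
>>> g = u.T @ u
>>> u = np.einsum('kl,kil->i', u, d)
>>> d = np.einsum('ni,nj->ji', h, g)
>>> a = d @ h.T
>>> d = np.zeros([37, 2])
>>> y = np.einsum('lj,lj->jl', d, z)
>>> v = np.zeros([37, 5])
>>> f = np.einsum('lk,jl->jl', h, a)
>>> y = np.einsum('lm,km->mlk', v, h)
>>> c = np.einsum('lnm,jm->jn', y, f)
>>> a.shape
(3, 3)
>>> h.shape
(3, 5)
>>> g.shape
(3, 3)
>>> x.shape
()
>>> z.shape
(37, 2)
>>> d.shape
(37, 2)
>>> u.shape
(5,)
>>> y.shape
(5, 37, 3)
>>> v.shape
(37, 5)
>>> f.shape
(3, 3)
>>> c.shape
(3, 37)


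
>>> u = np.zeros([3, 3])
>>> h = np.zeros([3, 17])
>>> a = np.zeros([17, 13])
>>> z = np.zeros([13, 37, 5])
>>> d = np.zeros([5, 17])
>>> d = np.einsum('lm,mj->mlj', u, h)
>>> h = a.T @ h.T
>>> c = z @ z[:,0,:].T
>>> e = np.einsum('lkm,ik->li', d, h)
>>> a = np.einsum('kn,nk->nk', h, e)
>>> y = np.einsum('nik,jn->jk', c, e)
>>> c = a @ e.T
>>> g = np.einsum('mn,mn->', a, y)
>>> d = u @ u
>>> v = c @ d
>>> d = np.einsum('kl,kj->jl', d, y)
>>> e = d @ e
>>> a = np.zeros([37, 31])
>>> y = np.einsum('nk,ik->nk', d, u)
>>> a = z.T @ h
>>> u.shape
(3, 3)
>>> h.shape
(13, 3)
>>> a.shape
(5, 37, 3)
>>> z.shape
(13, 37, 5)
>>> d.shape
(13, 3)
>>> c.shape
(3, 3)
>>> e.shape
(13, 13)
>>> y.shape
(13, 3)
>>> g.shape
()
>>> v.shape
(3, 3)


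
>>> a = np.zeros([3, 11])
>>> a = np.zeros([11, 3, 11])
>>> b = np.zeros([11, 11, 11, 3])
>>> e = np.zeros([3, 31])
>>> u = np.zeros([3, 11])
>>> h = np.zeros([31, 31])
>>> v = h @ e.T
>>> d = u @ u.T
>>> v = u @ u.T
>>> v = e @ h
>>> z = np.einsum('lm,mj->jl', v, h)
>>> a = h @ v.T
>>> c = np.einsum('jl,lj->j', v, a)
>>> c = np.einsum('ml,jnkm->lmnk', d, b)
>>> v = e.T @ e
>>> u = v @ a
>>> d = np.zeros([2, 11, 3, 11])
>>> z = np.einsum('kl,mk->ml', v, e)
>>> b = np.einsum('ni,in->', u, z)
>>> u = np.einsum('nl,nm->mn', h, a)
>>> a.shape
(31, 3)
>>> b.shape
()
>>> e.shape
(3, 31)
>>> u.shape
(3, 31)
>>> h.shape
(31, 31)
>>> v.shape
(31, 31)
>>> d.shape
(2, 11, 3, 11)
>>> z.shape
(3, 31)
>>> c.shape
(3, 3, 11, 11)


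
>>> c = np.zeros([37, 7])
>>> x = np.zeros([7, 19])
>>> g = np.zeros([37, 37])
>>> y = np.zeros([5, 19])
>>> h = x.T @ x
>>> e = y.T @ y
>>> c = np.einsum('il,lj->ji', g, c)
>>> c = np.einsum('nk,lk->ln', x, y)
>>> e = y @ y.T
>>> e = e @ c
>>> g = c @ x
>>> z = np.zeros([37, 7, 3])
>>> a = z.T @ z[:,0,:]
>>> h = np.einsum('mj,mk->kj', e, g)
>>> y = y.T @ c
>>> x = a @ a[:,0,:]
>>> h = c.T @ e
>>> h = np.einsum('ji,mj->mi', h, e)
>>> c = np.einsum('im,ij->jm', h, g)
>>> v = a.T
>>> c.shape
(19, 7)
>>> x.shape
(3, 7, 3)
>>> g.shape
(5, 19)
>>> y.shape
(19, 7)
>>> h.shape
(5, 7)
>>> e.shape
(5, 7)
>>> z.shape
(37, 7, 3)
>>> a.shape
(3, 7, 3)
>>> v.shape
(3, 7, 3)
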